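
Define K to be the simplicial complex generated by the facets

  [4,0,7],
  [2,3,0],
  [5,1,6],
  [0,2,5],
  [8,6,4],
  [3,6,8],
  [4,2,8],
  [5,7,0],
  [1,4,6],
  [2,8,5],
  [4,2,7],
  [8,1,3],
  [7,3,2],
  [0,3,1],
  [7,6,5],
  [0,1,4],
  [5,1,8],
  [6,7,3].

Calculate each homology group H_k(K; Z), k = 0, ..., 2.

H_0 = Z,  H_1 = Z ⊕ Z/2,  H_2 = 0.

We work with the vertex ordering 0 < 1 < 2 < 3 < 4 < 5 < 6 < 7 < 8. The simplices of K, each written with vertices in increasing order, are:

  0-simplices (9): [0], [1], [2], [3], [4], [5], [6], [7], [8]
  1-simplices (27): (27 of them)
  2-simplices (18): [0,1,3], [0,1,4], [0,2,3], [0,2,5], [0,4,7], [0,5,7], [1,3,8], [1,4,6], [1,5,6], [1,5,8], [2,3,7], [2,4,7], [2,4,8], [2,5,8], [3,6,7], [3,6,8], [4,6,8], [5,6,7]

Hence C_0 ≅ Z^9, C_1 ≅ Z^27, C_2 ≅ Z^18.

The boundary map ∂_1: C_1 → C_0 sends each edge [p,q] (with p < q) to q − p.
The resulting 9×27 matrix has rank 8, and its Smith normal form has invariant factors (1,1,1,1,1,1,1,1).

Boundary ∂_2: C_2 → C_1 maps a triangle to the signed sum of its edges. For instance
  ∂[3,6,7] = [6,7] − [3,7] + [3,6],
  ∂[4,6,8] = [6,8] − [4,8] + [4,6].
This gives a 27×18 integer matrix of rank 18; reducing to Smith normal form yields diagonal entries (1,1,1,1,1,1,1,1,1,1,1,1,1,1,1,1,1,2).

Now H_k = ker ∂_k / im ∂_{k+1}, so:

  H_0: rank C_0 − rank ∂_1 = 9 − 8 = 1, and the invariant factors of ∂_1 are all 1, so H_0 = Z.
  H_1: rank ker ∂_1 − rank ∂_2 = (27 − 8) − 18 = 1, and ∂_2 has invariant factor 2 > 1, so H_1 = Z ⊕ Z/2.
  H_2: rank ker ∂_2 − rank ∂_3 = (18 − 18) − 0 = 0, and there is no ∂_3, so H_2 = 0.

(K is a triangulation of the Klein bottle.)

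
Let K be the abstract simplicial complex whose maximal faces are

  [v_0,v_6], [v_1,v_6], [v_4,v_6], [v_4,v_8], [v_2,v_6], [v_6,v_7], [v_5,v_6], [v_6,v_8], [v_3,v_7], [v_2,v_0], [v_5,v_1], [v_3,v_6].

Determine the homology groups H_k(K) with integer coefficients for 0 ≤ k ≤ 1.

Fix the vertex order v_0 < v_1 < v_2 < v_3 < v_4 < v_5 < v_6 < v_7 < v_8 and write every simplex with vertices in increasing order. Then dim K = 1 and the simplices of K are:

  0-simplices (9): [v_0], [v_1], [v_2], [v_3], [v_4], [v_5], [v_6], [v_7], [v_8]
  1-simplices (12): [v_0,v_2], [v_0,v_6], [v_1,v_5], [v_1,v_6], [v_2,v_6], [v_3,v_6], [v_3,v_7], [v_4,v_6], [v_4,v_8], [v_5,v_6], [v_6,v_7], [v_6,v_8]

giving chain groups C_0 ≅ Z^9, C_1 ≅ Z^12.

∂_1: C_1 → C_0 sends each edge [p,q] (with p < q) to q − p.
This gives a 9×12 integer matrix of rank 8; reducing to Smith normal form yields diagonal entries (1,1,1,1,1,1,1,1).

From H_k ≅ ker(∂_k) / im(∂_{k+1}) we obtain:

  H_0: rank C_0 − rank ∂_1 = 9 − 8 = 1, and the invariant factors of ∂_1 are all 1, so H_0 ≅ Z.
  H_1: rank ker ∂_1 − rank ∂_2 = (12 − 8) − 0 = 4, and there is no ∂_2, so H_1 ≅ Z^4.

(K is a triangulation of a wedge of 4 circles.)

H_0 = Z,  H_1 = Z^4.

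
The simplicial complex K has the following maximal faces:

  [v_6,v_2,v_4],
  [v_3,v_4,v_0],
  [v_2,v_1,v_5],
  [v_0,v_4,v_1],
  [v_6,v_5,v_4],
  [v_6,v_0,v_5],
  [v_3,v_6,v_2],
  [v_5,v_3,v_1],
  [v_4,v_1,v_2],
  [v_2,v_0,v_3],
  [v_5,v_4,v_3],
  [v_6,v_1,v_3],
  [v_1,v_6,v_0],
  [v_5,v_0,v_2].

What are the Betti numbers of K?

b_0 = 1, b_1 = 2, b_2 = 1.

Order the vertices as v_0 < v_1 < v_2 < v_3 < v_4 < v_5 < v_6. Listing each simplex with vertices in this order, K has dimension 2 with simplices:

  0-simplices (7): [v_0], [v_1], [v_2], [v_3], [v_4], [v_5], [v_6]
  1-simplices (21): (21 of them)
  2-simplices (14): (14 of them)

giving chain groups C_0 ≅ Z^7, C_1 ≅ Z^21, C_2 ≅ Z^14.

Boundary ∂_1: C_1 → C_0 maps an edge to its endpoints' difference, ∂[p,q] = q − p.
The 7×21 boundary matrix has rank 6 and Smith normal form diag(1,1,1,1,1,1).

∂_2: C_2 → C_1 maps a triangle to the signed sum of its edges. For instance
  ∂[v_0,v_1,v_6] = [v_1,v_6] − [v_0,v_6] + [v_0,v_1],
  ∂[v_0,v_1,v_4] = [v_1,v_4] − [v_0,v_4] + [v_0,v_1].
As a 21×14 matrix over Z this has rank 13, with invariant factors (1,1,1,1,1,1,1,1,1,1,1,1,1).

Computing H_k = (kernel of ∂_k) / (image of ∂_{k+1}):

  H_0: rank C_0 − rank ∂_1 = 7 − 6 = 1, and the invariant factors of ∂_1 are all 1, so H_0 = Z.
  H_1: rank ker ∂_1 − rank ∂_2 = (21 − 6) − 13 = 2, and the invariant factors of ∂_2 are all 1, so H_1 = Z^2.
  H_2: rank ker ∂_2 − rank ∂_3 = (14 − 13) − 0 = 1, and there is no ∂_3, so H_2 = Z.

Hence the Betti numbers are b_0 = 1, b_1 = 2, b_2 = 1.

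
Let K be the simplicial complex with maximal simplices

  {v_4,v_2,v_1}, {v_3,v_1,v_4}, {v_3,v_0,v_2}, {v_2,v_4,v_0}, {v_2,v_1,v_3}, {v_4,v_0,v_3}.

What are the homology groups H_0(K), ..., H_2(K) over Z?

K has 5 vertices, 9 edges, 6 triangles.
rank ∂_0 = 0, rank ∂_1 = 4 ⇒ b_0 = 5 − 0 − 4 = 1; all invariant factors of ∂_1 are 1 so no torsion. So H_0 ≅ Z.
rank ∂_1 = 4, rank ∂_2 = 5 ⇒ b_1 = 9 − 4 − 5 = 0; all invariant factors of ∂_2 are 1 so no torsion. So H_1 ≅ 0.
rank ∂_2 = 5, rank ∂_3 = 0 ⇒ b_2 = 6 − 5 − 0 = 1. So H_2 ≅ Z.

H_0 ≅ Z,  H_1 = 0,  H_2 ≅ Z.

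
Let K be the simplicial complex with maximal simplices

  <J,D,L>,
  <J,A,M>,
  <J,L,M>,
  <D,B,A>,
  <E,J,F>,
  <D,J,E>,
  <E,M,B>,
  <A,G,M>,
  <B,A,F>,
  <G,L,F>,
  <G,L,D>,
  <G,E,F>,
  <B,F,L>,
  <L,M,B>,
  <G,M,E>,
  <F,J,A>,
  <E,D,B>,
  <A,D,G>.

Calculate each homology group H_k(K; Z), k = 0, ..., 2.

Order the vertices as A < B < D < E < F < G < J < L < M. Listing each simplex with vertices in this order, K has dimension 2 with simplices:

  0-simplices (9): A, B, D, E, F, G, J, L, M
  1-simplices (27): AB, AD, AF, AG, AJ, AM, BD, BE, BF, BL, BM, DE, DG, DJ, DL, EF, EG, EJ, EM, FG, FJ, FL, GL, GM, JL, JM, LM
  2-simplices (18): ABD, ABF, ADG, AFJ, AGM, AJM, BDE, BEM, BFL, BLM, DEJ, DGL, DJL, EFG, EFJ, EGM, FGL, JLM

Hence C_0 ≅ Z^9, C_1 ≅ Z^27, C_2 ≅ Z^18.

∂_1: C_1 → C_0 maps an edge to its endpoints' difference, ∂[p,q] = q − p.
The 9×27 boundary matrix has rank 8 and Smith normal form diag(1,1,1,1,1,1,1,1).

The boundary map ∂_2: C_2 → C_1 maps a triangle to the signed sum of its edges. For instance
  ∂DGL = GL − DL + DG,
  ∂BFL = FL − BL + BF.
The 27×18 boundary matrix has rank 17 and Smith normal form diag(1,1,1,1,1,1,1,1,1,1,1,1,1,1,1,1,1).

Now H_k = ker ∂_k / im ∂_{k+1}, so:

  H_0: rank C_0 − rank ∂_1 = 9 − 8 = 1, and the invariant factors of ∂_1 are all 1, so H_0 = Z.
  H_1: rank ker ∂_1 − rank ∂_2 = (27 − 8) − 17 = 2, and the invariant factors of ∂_2 are all 1, so H_1 = Z^2.
  H_2: rank ker ∂_2 − rank ∂_3 = (18 − 17) − 0 = 1, and there is no ∂_3, so H_2 = Z.

H_0 ≅ Z,  H_1 ≅ Z^2,  H_2 ≅ Z.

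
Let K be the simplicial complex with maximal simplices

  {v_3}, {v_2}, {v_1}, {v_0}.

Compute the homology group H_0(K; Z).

H_0 ≅ Z^4.

Take the total order v_0 < v_1 < v_2 < v_3 on the vertex set. Then K (dimension 0) consists of the simplices:

  0-simplices (4): [v_0], [v_1], [v_2], [v_3]

so the chain groups are C_0 ≅ Z^4.

Reading off H_k = ker ∂_k / im ∂_{k+1}:

  H_0: rank C_0 − rank ∂_1 = 4 − 0 = 4, and there is no ∂_1, so H_0 = Z^4.

(K is a triangulation of a set of 4 points.)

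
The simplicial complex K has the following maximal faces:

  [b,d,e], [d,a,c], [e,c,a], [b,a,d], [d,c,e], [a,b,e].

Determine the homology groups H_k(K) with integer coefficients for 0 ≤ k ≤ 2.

H_0 = Z,  H_1 = 0,  H_2 = Z.

Take the total order a < b < c < d < e on the vertex set. Then K (dimension 2) consists of the simplices:

  0-simplices (5): a, b, c, d, e
  1-simplices (9): ab, ac, ad, ae, bd, be, cd, ce, de
  2-simplices (6): abd, abe, acd, ace, bde, cde

so the chain groups are C_0 ≅ Z^5, C_1 ≅ Z^9, C_2 ≅ Z^6.

Boundary ∂_1: C_1 → C_0 maps an edge to its endpoints' difference, ∂[p,q] = q − p.
As a 5×9 matrix over Z this has rank 4, with invariant factors (1,1,1,1).

The boundary map ∂_2: C_2 → C_1 maps a triangle to the signed sum of its edges. For instance
  ∂acd = cd − ad + ac,
  ∂abe = be − ae + ab.
This gives a 9×6 integer matrix of rank 5; reducing to Smith normal form yields diagonal entries (1,1,1,1,1).

Computing H_k = (kernel of ∂_k) / (image of ∂_{k+1}):

  H_0: rank C_0 − rank ∂_1 = 5 − 4 = 1, and the invariant factors of ∂_1 are all 1, so H_0 = Z.
  H_1: rank ker ∂_1 − rank ∂_2 = (9 − 4) − 5 = 0, and the invariant factors of ∂_2 are all 1, so H_1 = 0.
  H_2: rank ker ∂_2 − rank ∂_3 = (6 − 5) − 0 = 1, and there is no ∂_3, so H_2 = Z.

(K is a triangulation of the 2-sphere S^2.)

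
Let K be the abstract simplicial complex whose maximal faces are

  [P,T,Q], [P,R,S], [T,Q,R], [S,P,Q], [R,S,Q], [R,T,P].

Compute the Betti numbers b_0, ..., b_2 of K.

b_0 = 1, b_1 = 0, b_2 = 1.

Fix the vertex order P < Q < R < S < T and write every simplex with vertices in increasing order. Then dim K = 2 and the simplices of K are:

  0-simplices (5): P, Q, R, S, T
  1-simplices (9): PQ, PR, PS, PT, QR, QS, QT, RS, RT
  2-simplices (6): PQS, PQT, PRS, PRT, QRS, QRT

giving chain groups C_0 ≅ Z^5, C_1 ≅ Z^9, C_2 ≅ Z^6.

Boundary ∂_1: C_1 → C_0 sends each edge [p,q] (with p < q) to q − p. For instance
  ∂PS = S − P.
This gives a 5×9 integer matrix of rank 4; reducing to Smith normal form yields diagonal entries (1,1,1,1).

∂_2: C_2 → C_1 acts by ∂[p,q,r] = [q,r] − [p,r] + [p,q]. For instance
  ∂PQT = QT − PT + PQ,
  ∂PQS = QS − PS + PQ.
The 9×6 boundary matrix has rank 5 and Smith normal form diag(1,1,1,1,1).

Computing H_k = (kernel of ∂_k) / (image of ∂_{k+1}):

  H_0: rank C_0 − rank ∂_1 = 5 − 4 = 1, and the invariant factors of ∂_1 are all 1, so H_0 ≅ Z.
  H_1: rank ker ∂_1 − rank ∂_2 = (9 − 4) − 5 = 0, and the invariant factors of ∂_2 are all 1, so H_1 ≅ 0.
  H_2: rank ker ∂_2 − rank ∂_3 = (6 − 5) − 0 = 1, and there is no ∂_3, so H_2 ≅ Z.

(K is a triangulation of the 2-sphere S^2.)

Hence the Betti numbers are b_0 = 1, b_1 = 0, b_2 = 1.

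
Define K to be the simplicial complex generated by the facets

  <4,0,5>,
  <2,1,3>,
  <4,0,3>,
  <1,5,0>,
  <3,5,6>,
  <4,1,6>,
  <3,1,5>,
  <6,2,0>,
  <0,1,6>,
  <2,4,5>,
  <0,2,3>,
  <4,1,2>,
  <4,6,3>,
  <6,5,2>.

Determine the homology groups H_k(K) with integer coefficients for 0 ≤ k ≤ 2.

H_0 ≅ Z,  H_1 ≅ Z^2,  H_2 ≅ Z.

We work with the vertex ordering 0 < 1 < 2 < 3 < 4 < 5 < 6. The simplices of K, each written with vertices in increasing order, are:

  0-simplices (7): [0], [1], [2], [3], [4], [5], [6]
  1-simplices (21): [0,1], [0,2], [0,3], [0,4], [0,5], [0,6], [1,2], [1,3], [1,4], [1,5], [1,6], [2,3], [2,4], [2,5], [2,6], [3,4], [3,5], [3,6], [4,5], [4,6], [5,6]
  2-simplices (14): [0,1,5], [0,1,6], [0,2,3], [0,2,6], [0,3,4], [0,4,5], [1,2,3], [1,2,4], [1,3,5], [1,4,6], [2,4,5], [2,5,6], [3,4,6], [3,5,6]

Hence C_0 ≅ Z^7, C_1 ≅ Z^21, C_2 ≅ Z^14.

∂_1: C_1 → C_0 sends each edge [p,q] (with p < q) to q − p.
As a 7×21 matrix over Z this has rank 6, with invariant factors (1,1,1,1,1,1).

∂_2: C_2 → C_1 acts by ∂[p,q,r] = [q,r] − [p,r] + [p,q]. For instance
  ∂[1,2,4] = [2,4] − [1,4] + [1,2],
  ∂[1,3,5] = [3,5] − [1,5] + [1,3].
This gives a 21×14 integer matrix of rank 13; reducing to Smith normal form yields diagonal entries (1,1,1,1,1,1,1,1,1,1,1,1,1).

Now H_k = ker ∂_k / im ∂_{k+1}, so:

  H_0: rank C_0 − rank ∂_1 = 7 − 6 = 1, and the invariant factors of ∂_1 are all 1, so H_0 ≅ Z.
  H_1: rank ker ∂_1 − rank ∂_2 = (21 − 6) − 13 = 2, and the invariant factors of ∂_2 are all 1, so H_1 ≅ Z^2.
  H_2: rank ker ∂_2 − rank ∂_3 = (14 − 13) − 0 = 1, and there is no ∂_3, so H_2 ≅ Z.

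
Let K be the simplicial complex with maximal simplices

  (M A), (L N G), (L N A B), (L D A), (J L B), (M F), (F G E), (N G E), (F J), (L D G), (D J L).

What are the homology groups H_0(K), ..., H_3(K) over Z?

Order the vertices as A < B < D < E < F < G < J < L < M < N. Listing each simplex with vertices in this order, K has dimension 3 with simplices:

  0-simplices (10): A, B, D, E, F, G, J, L, M, N
  1-simplices (21): AB, AD, AL, AM, AN, BJ, BL, BN, DG, DJ, DL, EF, EG, EN, FG, FJ, FM, GL, GN, JL, LN
  2-simplices (11): ABL, ABN, ADL, ALN, BJL, BLN, DGL, DJL, EFG, EGN, GLN
  3-simplices (1): ABLN

giving chain groups C_0 ≅ Z^10, C_1 ≅ Z^21, C_2 ≅ Z^11, C_3 ≅ Z^1.

∂_1: C_1 → C_0 is given by ∂[p,q] = [q] − [p]. For instance
  ∂DL = L − D.
The 10×21 boundary matrix has rank 9 and Smith normal form diag(1,1,1,1,1,1,1,1,1).

∂_2: C_2 → C_1 acts by ∂[p,q,r] = [q,r] − [p,r] + [p,q]. For instance
  ∂ABN = BN − AN + AB,
  ∂BJL = JL − BL + BJ.
The 21×11 boundary matrix has rank 10 and Smith normal form diag(1,1,1,1,1,1,1,1,1,1).

∂_3: C_3 → C_2 sends each 3-simplex σ to the alternating sum Σ_i (−1)^i (σ with its i-th vertex removed). For instance
  ∂ABLN = BLN − ALN + ABN − ABL.
The 11×1 boundary matrix has rank 1 and Smith normal form diag(1).

From H_k ≅ ker(∂_k) / im(∂_{k+1}) we obtain:

  H_0: rank C_0 − rank ∂_1 = 10 − 9 = 1, and the invariant factors of ∂_1 are all 1, so H_0 ≅ Z.
  H_1: rank ker ∂_1 − rank ∂_2 = (21 − 9) − 10 = 2, and the invariant factors of ∂_2 are all 1, so H_1 ≅ Z^2.
  H_2: rank ker ∂_2 − rank ∂_3 = (11 − 10) − 1 = 0, and the invariant factors of ∂_3 are all 1, so H_2 ≅ 0.
  H_3: rank ker ∂_3 − rank ∂_4 = (1 − 1) − 0 = 0, and there is no ∂_4, so H_3 ≅ 0.

H_0 ≅ Z,  H_1 ≅ Z^2,  H_2 = 0,  H_3 = 0.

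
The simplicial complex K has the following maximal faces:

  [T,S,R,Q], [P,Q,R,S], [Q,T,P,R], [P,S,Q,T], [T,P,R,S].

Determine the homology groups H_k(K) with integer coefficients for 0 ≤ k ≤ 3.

K has 5 vertices, 10 edges, 10 triangles, 5 3-simplices.
rank ∂_0 = 0, rank ∂_1 = 4 ⇒ b_0 = 5 − 0 − 4 = 1; all invariant factors of ∂_1 are 1 so no torsion. So H_0 ≅ Z.
rank ∂_1 = 4, rank ∂_2 = 6 ⇒ b_1 = 10 − 4 − 6 = 0; all invariant factors of ∂_2 are 1 so no torsion. So H_1 ≅ 0.
rank ∂_2 = 6, rank ∂_3 = 4 ⇒ b_2 = 10 − 6 − 4 = 0; all invariant factors of ∂_3 are 1 so no torsion. So H_2 ≅ 0.
rank ∂_3 = 4, rank ∂_4 = 0 ⇒ b_3 = 5 − 4 − 0 = 1. So H_3 ≅ Z.

H_0 ≅ Z,  H_1 = 0,  H_2 = 0,  H_3 ≅ Z.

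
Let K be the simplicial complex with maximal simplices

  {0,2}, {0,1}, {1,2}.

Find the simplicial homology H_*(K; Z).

Order the vertices as 0 < 1 < 2. Listing each simplex with vertices in this order, K has dimension 1 with simplices:

  0-simplices (3): [0], [1], [2]
  1-simplices (3): [0,1], [0,2], [1,2]

giving chain groups C_0 ≅ Z^3, C_1 ≅ Z^3.

Boundary ∂_1: C_1 → C_0 is given by ∂[p,q] = [q] − [p].
The 3×3 boundary matrix has rank 2 and Smith normal form diag(1,1).

From H_k ≅ ker(∂_k) / im(∂_{k+1}) we obtain:

  H_0: rank C_0 − rank ∂_1 = 3 − 2 = 1, and the invariant factors of ∂_1 are all 1, so H_0 = Z.
  H_1: rank ker ∂_1 − rank ∂_2 = (3 − 2) − 0 = 1, and there is no ∂_2, so H_1 = Z.

(K is a triangulation of the circle S^1.)

H_0 = Z,  H_1 = Z.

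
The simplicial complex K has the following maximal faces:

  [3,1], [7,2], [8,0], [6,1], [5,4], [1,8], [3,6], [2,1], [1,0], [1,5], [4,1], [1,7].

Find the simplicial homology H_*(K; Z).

Order the vertices as 0 < 1 < 2 < 3 < 4 < 5 < 6 < 7 < 8. Listing each simplex with vertices in this order, K has dimension 1 with simplices:

  0-simplices (9): [0], [1], [2], [3], [4], [5], [6], [7], [8]
  1-simplices (12): [0,1], [0,8], [1,2], [1,3], [1,4], [1,5], [1,6], [1,7], [1,8], [2,7], [3,6], [4,5]

Hence C_0 ≅ Z^9, C_1 ≅ Z^12.

The boundary map ∂_1: C_1 → C_0 is given by ∂[p,q] = [q] − [p].
This gives a 9×12 integer matrix of rank 8; reducing to Smith normal form yields diagonal entries (1,1,1,1,1,1,1,1).

Now H_k = ker ∂_k / im ∂_{k+1}, so:

  H_0: rank C_0 − rank ∂_1 = 9 − 8 = 1, and the invariant factors of ∂_1 are all 1, so H_0 = Z.
  H_1: rank ker ∂_1 − rank ∂_2 = (12 − 8) − 0 = 4, and there is no ∂_2, so H_1 = Z^4.

H_0 ≅ Z,  H_1 ≅ Z^4.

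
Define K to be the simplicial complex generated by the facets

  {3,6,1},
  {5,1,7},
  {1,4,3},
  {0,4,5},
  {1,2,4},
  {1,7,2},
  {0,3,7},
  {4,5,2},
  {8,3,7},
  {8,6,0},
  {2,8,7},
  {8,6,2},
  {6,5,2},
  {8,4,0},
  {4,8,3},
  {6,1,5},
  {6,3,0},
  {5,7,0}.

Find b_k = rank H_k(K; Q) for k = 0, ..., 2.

b_0 = 1, b_1 = 1, b_2 = 0.

We work with the vertex ordering 0 < 1 < 2 < 3 < 4 < 5 < 6 < 7 < 8. The simplices of K, each written with vertices in increasing order, are:

  0-simplices (9): [0], [1], [2], [3], [4], [5], [6], [7], [8]
  1-simplices (27): (27 of them)
  2-simplices (18): [0,3,6], [0,3,7], [0,4,5], [0,4,8], [0,5,7], [0,6,8], [1,2,4], [1,2,7], [1,3,4], [1,3,6], [1,5,6], [1,5,7], [2,4,5], [2,5,6], [2,6,8], [2,7,8], [3,4,8], [3,7,8]

Hence C_0 ≅ Z^9, C_1 ≅ Z^27, C_2 ≅ Z^18.

The boundary map ∂_1: C_1 → C_0 is given by ∂[p,q] = [q] − [p].
As a 9×27 matrix over Z this has rank 8, with invariant factors (1,1,1,1,1,1,1,1).

∂_2: C_2 → C_1 acts by ∂[p,q,r] = [q,r] − [p,r] + [p,q]. For instance
  ∂[0,6,8] = [6,8] − [0,8] + [0,6],
  ∂[2,6,8] = [6,8] − [2,8] + [2,6].
The 27×18 boundary matrix has rank 18 and Smith normal form diag(1,1,1,1,1,1,1,1,1,1,1,1,1,1,1,1,1,2).

Reading off H_k = ker ∂_k / im ∂_{k+1}:

  H_0: rank C_0 − rank ∂_1 = 9 − 8 = 1, and the invariant factors of ∂_1 are all 1, so H_0 ≅ Z.
  H_1: rank ker ∂_1 − rank ∂_2 = (27 − 8) − 18 = 1, and ∂_2 has invariant factor 2 > 1, so H_1 ≅ Z ⊕ Z_2.
  H_2: rank ker ∂_2 − rank ∂_3 = (18 − 18) − 0 = 0, and there is no ∂_3, so H_2 ≅ 0.

Hence the Betti numbers are b_0 = 1, b_1 = 1, b_2 = 0.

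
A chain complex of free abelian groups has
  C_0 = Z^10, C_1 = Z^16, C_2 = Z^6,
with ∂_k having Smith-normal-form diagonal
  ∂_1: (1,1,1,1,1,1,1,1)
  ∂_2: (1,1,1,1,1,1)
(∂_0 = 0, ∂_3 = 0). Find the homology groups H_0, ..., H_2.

H_0: b_0 = 10 − 0 − 8 = 2; torsion from ∂_1 factors > 1: none. So H_0 = Z^2.
H_1: b_1 = 16 − 8 − 6 = 2; torsion from ∂_2 factors > 1: none. So H_1 = Z^2.
H_2: b_2 = 6 − 6 − 0 = 0; torsion from ∂_3 factors > 1: none. So H_2 = 0.

H_0 = Z^2,  H_1 = Z^2,  H_2 = 0.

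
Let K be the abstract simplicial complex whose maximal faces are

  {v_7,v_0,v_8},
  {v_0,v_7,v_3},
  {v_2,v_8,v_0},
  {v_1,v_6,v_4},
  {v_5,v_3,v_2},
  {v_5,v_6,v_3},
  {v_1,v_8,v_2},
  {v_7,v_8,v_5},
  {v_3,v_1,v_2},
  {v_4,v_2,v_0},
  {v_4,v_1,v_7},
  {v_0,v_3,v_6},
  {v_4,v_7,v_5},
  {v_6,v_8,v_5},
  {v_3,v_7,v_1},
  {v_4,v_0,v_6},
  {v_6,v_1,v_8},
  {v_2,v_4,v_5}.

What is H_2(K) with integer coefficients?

K has 9 vertices, 27 edges, 18 triangles.
rank ∂_2 = 17, rank ∂_3 = 0 ⇒ b_2 = 18 − 17 − 0 = 1. So H_2 ≅ Z.

H_2 ≅ Z.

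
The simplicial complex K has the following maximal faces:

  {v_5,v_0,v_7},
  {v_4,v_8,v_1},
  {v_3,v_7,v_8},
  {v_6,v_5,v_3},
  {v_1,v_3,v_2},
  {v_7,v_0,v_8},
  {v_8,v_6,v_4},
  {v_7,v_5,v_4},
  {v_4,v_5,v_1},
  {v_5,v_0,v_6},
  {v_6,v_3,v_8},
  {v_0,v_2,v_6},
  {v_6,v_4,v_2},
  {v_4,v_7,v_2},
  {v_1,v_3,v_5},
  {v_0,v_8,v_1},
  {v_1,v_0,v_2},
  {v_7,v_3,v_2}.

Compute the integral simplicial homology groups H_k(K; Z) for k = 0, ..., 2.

H_0 ≅ Z,  H_1 ≅ Z^2,  H_2 ≅ Z.

K has 9 vertices, 27 edges, 18 triangles.
rank ∂_0 = 0, rank ∂_1 = 8 ⇒ b_0 = 9 − 0 − 8 = 1; all invariant factors of ∂_1 are 1 so no torsion. So H_0 ≅ Z.
rank ∂_1 = 8, rank ∂_2 = 17 ⇒ b_1 = 27 − 8 − 17 = 2; all invariant factors of ∂_2 are 1 so no torsion. So H_1 ≅ Z^2.
rank ∂_2 = 17, rank ∂_3 = 0 ⇒ b_2 = 18 − 17 − 0 = 1. So H_2 ≅ Z.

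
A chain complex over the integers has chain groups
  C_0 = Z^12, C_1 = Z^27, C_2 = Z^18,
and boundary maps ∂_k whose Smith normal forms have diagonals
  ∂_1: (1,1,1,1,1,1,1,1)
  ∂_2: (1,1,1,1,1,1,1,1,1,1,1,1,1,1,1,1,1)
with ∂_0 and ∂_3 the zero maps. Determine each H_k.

H_0: b_0 = 12 − 0 − 8 = 4; torsion from ∂_1 factors > 1: none. So H_0 = Z^4.
H_1: b_1 = 27 − 8 − 17 = 2; torsion from ∂_2 factors > 1: none. So H_1 = Z^2.
H_2: b_2 = 18 − 17 − 0 = 1; torsion from ∂_3 factors > 1: none. So H_2 = Z.

H_0 = Z^4,  H_1 = Z^2,  H_2 = Z.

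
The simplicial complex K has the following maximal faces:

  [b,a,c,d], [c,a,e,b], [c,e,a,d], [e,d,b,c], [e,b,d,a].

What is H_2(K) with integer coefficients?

H_2 ≅ 0.

Take the total order a < b < c < d < e on the vertex set. Then K (dimension 3) consists of the simplices:

  0-simplices (5): a, b, c, d, e
  1-simplices (10): ab, ac, ad, ae, bc, bd, be, cd, ce, de
  2-simplices (10): abc, abd, abe, acd, ace, ade, bcd, bce, bde, cde
  3-simplices (5): abcd, abce, abde, acde, bcde

Hence C_0 ≅ Z^5, C_1 ≅ Z^10, C_2 ≅ Z^10, C_3 ≅ Z^5.

∂_1: C_1 → C_0 sends each edge [p,q] (with p < q) to q − p. For instance
  ∂bc = c − b.
This gives a 5×10 integer matrix of rank 4; reducing to Smith normal form yields diagonal entries (1,1,1,1).

∂_2: C_2 → C_1 acts by ∂[p,q,r] = [q,r] − [p,r] + [p,q]. For instance
  ∂acd = cd − ad + ac,
  ∂cde = de − ce + cd.
As a 10×10 matrix over Z this has rank 6, with invariant factors (1,1,1,1,1,1).

Boundary ∂_3: C_3 → C_2 sends each 3-simplex σ to the alternating sum Σ_i (−1)^i (σ with its i-th vertex removed). For instance
  ∂abde = bde − ade + abe − abd,
  ∂acde = cde − ade + ace − acd.
This gives a 10×5 integer matrix of rank 4; reducing to Smith normal form yields diagonal entries (1,1,1,1).

From H_k ≅ ker(∂_k) / im(∂_{k+1}) we obtain:

  H_2: rank ker ∂_2 − rank ∂_3 = (10 − 6) − 4 = 0, and the invariant factors of ∂_3 are all 1, so H_2 = 0.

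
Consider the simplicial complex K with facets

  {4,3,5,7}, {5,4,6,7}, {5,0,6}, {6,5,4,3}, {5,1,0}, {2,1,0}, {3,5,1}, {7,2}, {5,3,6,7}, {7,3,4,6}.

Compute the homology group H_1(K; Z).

H_1 = Z.

Order the vertices as 0 < 1 < 2 < 3 < 4 < 5 < 6 < 7. Listing each simplex with vertices in this order, K has dimension 3 with simplices:

  0-simplices (8): [0], [1], [2], [3], [4], [5], [6], [7]
  1-simplices (18): [0,1], [0,2], [0,5], [0,6], [1,2], [1,3], [1,5], [2,7], [3,4], [3,5], [3,6], [3,7], [4,5], [4,6], [4,7], [5,6], [5,7], [6,7]
  2-simplices (14): [0,1,2], [0,1,5], [0,5,6], [1,3,5], [3,4,5], [3,4,6], [3,4,7], [3,5,6], [3,5,7], [3,6,7], [4,5,6], [4,5,7], [4,6,7], [5,6,7]
  3-simplices (5): [3,4,5,6], [3,4,5,7], [3,4,6,7], [3,5,6,7], [4,5,6,7]

so the chain groups are C_0 ≅ Z^8, C_1 ≅ Z^18, C_2 ≅ Z^14, C_3 ≅ Z^5.

The boundary map ∂_1: C_1 → C_0 maps an edge to its endpoints' difference, ∂[p,q] = q − p. For instance
  ∂[1,5] = [5] − [1].
The resulting 8×18 matrix has rank 7, and its Smith normal form has invariant factors (1,1,1,1,1,1,1).

Boundary ∂_2: C_2 → C_1 sends each 2-simplex [p,q,r] to [q,r] − [p,r] + [p,q]. For instance
  ∂[4,6,7] = [6,7] − [4,7] + [4,6],
  ∂[3,6,7] = [6,7] − [3,7] + [3,6].
As a 18×14 matrix over Z this has rank 10, with invariant factors (1,1,1,1,1,1,1,1,1,1).

Boundary ∂_3: C_3 → C_2 sends each 3-simplex σ to the alternating sum Σ_i (−1)^i (σ with its i-th vertex removed). For instance
  ∂[3,5,6,7] = [5,6,7] − [3,6,7] + [3,5,7] − [3,5,6],
  ∂[3,4,6,7] = [4,6,7] − [3,6,7] + [3,4,7] − [3,4,6].
The 14×5 boundary matrix has rank 4 and Smith normal form diag(1,1,1,1).

Reading off H_k = ker ∂_k / im ∂_{k+1}:

  H_1: rank ker ∂_1 − rank ∂_2 = (18 − 7) − 10 = 1, and the invariant factors of ∂_2 are all 1, so H_1 = Z.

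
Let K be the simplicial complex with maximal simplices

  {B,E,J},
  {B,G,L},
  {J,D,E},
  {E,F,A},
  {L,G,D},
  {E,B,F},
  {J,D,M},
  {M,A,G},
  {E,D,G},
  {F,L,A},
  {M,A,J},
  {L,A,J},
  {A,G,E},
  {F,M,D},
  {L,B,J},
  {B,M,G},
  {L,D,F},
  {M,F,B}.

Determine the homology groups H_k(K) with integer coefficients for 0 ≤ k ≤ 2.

We work with the vertex ordering A < B < D < E < F < G < J < L < M. The simplices of K, each written with vertices in increasing order, are:

  0-simplices (9): A, B, D, E, F, G, J, L, M
  1-simplices (27): AE, AF, AG, AJ, AL, AM, BE, BF, BG, BJ, BL, BM, DE, DF, DG, DJ, DL, DM, EF, EG, EJ, FL, FM, GL, GM, JL, JM
  2-simplices (18): AEF, AEG, AFL, AGM, AJL, AJM, BEF, BEJ, BFM, BGL, BGM, BJL, DEG, DEJ, DFL, DFM, DGL, DJM

Hence C_0 ≅ Z^9, C_1 ≅ Z^27, C_2 ≅ Z^18.

The boundary map ∂_1: C_1 → C_0 is given by ∂[p,q] = [q] − [p].
The 9×27 boundary matrix has rank 8 and Smith normal form diag(1,1,1,1,1,1,1,1).

∂_2: C_2 → C_1 sends each 2-simplex [p,q,r] to [q,r] − [p,r] + [p,q]. For instance
  ∂BEJ = EJ − BJ + BE,
  ∂DJM = JM − DM + DJ.
As a 27×18 matrix over Z this has rank 17, with invariant factors (1,1,1,1,1,1,1,1,1,1,1,1,1,1,1,1,1).

From H_k ≅ ker(∂_k) / im(∂_{k+1}) we obtain:

  H_0: rank C_0 − rank ∂_1 = 9 − 8 = 1, and the invariant factors of ∂_1 are all 1, so H_0 = Z.
  H_1: rank ker ∂_1 − rank ∂_2 = (27 − 8) − 17 = 2, and the invariant factors of ∂_2 are all 1, so H_1 = Z^2.
  H_2: rank ker ∂_2 − rank ∂_3 = (18 − 17) − 0 = 1, and there is no ∂_3, so H_2 = Z.

As a check, the Euler characteristic is 9 − 27 + 18 = 0, which agrees with 1 − 2 + 1 = 0.

H_0 ≅ Z,  H_1 ≅ Z^2,  H_2 ≅ Z.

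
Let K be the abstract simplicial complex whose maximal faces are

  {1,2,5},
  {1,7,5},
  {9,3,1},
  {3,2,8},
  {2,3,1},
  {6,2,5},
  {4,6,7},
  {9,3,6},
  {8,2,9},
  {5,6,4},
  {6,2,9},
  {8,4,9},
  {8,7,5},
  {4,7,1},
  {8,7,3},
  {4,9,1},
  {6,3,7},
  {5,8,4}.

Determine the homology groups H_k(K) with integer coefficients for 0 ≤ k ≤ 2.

H_0 = Z,  H_1 = Z ⊕ Z/2Z,  H_2 = 0.

Take the total order 1 < 2 < 3 < 4 < 5 < 6 < 7 < 8 < 9 on the vertex set. Then K (dimension 2) consists of the simplices:

  0-simplices (9): [1], [2], [3], [4], [5], [6], [7], [8], [9]
  1-simplices (27): (27 of them)
  2-simplices (18): [1,2,3], [1,2,5], [1,3,9], [1,4,7], [1,4,9], [1,5,7], [2,3,8], [2,5,6], [2,6,9], [2,8,9], [3,6,7], [3,6,9], [3,7,8], [4,5,6], [4,5,8], [4,6,7], [4,8,9], [5,7,8]

so the chain groups are C_0 ≅ Z^9, C_1 ≅ Z^27, C_2 ≅ Z^18.

∂_1: C_1 → C_0 maps an edge to its endpoints' difference, ∂[p,q] = q − p. For instance
  ∂[5,7] = [7] − [5].
This gives a 9×27 integer matrix of rank 8; reducing to Smith normal form yields diagonal entries (1,1,1,1,1,1,1,1).

The boundary map ∂_2: C_2 → C_1 maps a triangle to the signed sum of its edges. For instance
  ∂[5,7,8] = [7,8] − [5,8] + [5,7],
  ∂[2,6,9] = [6,9] − [2,9] + [2,6].
The resulting 27×18 matrix has rank 18, and its Smith normal form has invariant factors (1,1,1,1,1,1,1,1,1,1,1,1,1,1,1,1,1,2).

Reading off H_k = ker ∂_k / im ∂_{k+1}:

  H_0: rank C_0 − rank ∂_1 = 9 − 8 = 1, and the invariant factors of ∂_1 are all 1, so H_0 ≅ Z.
  H_1: rank ker ∂_1 − rank ∂_2 = (27 − 8) − 18 = 1, and ∂_2 has invariant factor 2 > 1, so H_1 ≅ Z ⊕ Z/2Z.
  H_2: rank ker ∂_2 − rank ∂_3 = (18 − 18) − 0 = 0, and there is no ∂_3, so H_2 ≅ 0.

(K is a triangulation of the Klein bottle.)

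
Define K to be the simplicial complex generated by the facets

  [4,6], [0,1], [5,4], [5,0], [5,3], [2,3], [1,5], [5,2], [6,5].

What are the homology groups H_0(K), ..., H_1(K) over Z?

H_0 ≅ Z,  H_1 ≅ Z^3.

Fix the vertex order 0 < 1 < 2 < 3 < 4 < 5 < 6 and write every simplex with vertices in increasing order. Then dim K = 1 and the simplices of K are:

  0-simplices (7): [0], [1], [2], [3], [4], [5], [6]
  1-simplices (9): [0,1], [0,5], [1,5], [2,3], [2,5], [3,5], [4,5], [4,6], [5,6]

Hence C_0 ≅ Z^7, C_1 ≅ Z^9.

The boundary map ∂_1: C_1 → C_0 sends each edge [p,q] (with p < q) to q − p. For instance
  ∂[4,5] = [5] − [4].
The resulting 7×9 matrix has rank 6, and its Smith normal form has invariant factors (1,1,1,1,1,1).

Now H_k = ker ∂_k / im ∂_{k+1}, so:

  H_0: rank C_0 − rank ∂_1 = 7 − 6 = 1, and the invariant factors of ∂_1 are all 1, so H_0 ≅ Z.
  H_1: rank ker ∂_1 − rank ∂_2 = (9 − 6) − 0 = 3, and there is no ∂_2, so H_1 ≅ Z^3.

(K is a triangulation of a wedge of 3 circles.)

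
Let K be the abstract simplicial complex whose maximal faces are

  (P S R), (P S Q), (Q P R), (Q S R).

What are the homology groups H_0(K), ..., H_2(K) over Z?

H_0 ≅ Z,  H_1 = 0,  H_2 ≅ Z.

Order the vertices as P < Q < R < S. Listing each simplex with vertices in this order, K has dimension 2 with simplices:

  0-simplices (4): P, Q, R, S
  1-simplices (6): PQ, PR, PS, QR, QS, RS
  2-simplices (4): PQR, PQS, PRS, QRS

Hence C_0 ≅ Z^4, C_1 ≅ Z^6, C_2 ≅ Z^4.

Boundary ∂_1: C_1 → C_0 sends each edge [p,q] (with p < q) to q − p. For instance
  ∂PR = R − P.
The resulting 4×6 matrix has rank 3, and its Smith normal form has invariant factors (1,1,1).

Boundary ∂_2: C_2 → C_1 acts by ∂[p,q,r] = [q,r] − [p,r] + [p,q]. For instance
  ∂PQR = QR − PR + PQ,
  ∂PQS = QS − PS + PQ.
This gives a 6×4 integer matrix of rank 3; reducing to Smith normal form yields diagonal entries (1,1,1).

Reading off H_k = ker ∂_k / im ∂_{k+1}:

  H_0: rank C_0 − rank ∂_1 = 4 − 3 = 1, and the invariant factors of ∂_1 are all 1, so H_0 ≅ Z.
  H_1: rank ker ∂_1 − rank ∂_2 = (6 − 3) − 3 = 0, and the invariant factors of ∂_2 are all 1, so H_1 ≅ 0.
  H_2: rank ker ∂_2 − rank ∂_3 = (4 − 3) − 0 = 1, and there is no ∂_3, so H_2 ≅ Z.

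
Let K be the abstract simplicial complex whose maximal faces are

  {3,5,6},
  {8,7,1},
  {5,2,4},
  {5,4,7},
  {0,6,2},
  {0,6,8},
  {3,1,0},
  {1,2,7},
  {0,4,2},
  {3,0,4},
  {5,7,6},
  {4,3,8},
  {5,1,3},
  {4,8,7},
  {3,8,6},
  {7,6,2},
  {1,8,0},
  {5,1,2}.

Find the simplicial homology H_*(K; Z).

We work with the vertex ordering 0 < 1 < 2 < 3 < 4 < 5 < 6 < 7 < 8. The simplices of K, each written with vertices in increasing order, are:

  0-simplices (9): [0], [1], [2], [3], [4], [5], [6], [7], [8]
  1-simplices (27): (27 of them)
  2-simplices (18): [0,1,3], [0,1,8], [0,2,4], [0,2,6], [0,3,4], [0,6,8], [1,2,5], [1,2,7], [1,3,5], [1,7,8], [2,4,5], [2,6,7], [3,4,8], [3,5,6], [3,6,8], [4,5,7], [4,7,8], [5,6,7]

Hence C_0 ≅ Z^9, C_1 ≅ Z^27, C_2 ≅ Z^18.

∂_1: C_1 → C_0 maps an edge to its endpoints' difference, ∂[p,q] = q − p.
This gives a 9×27 integer matrix of rank 8; reducing to Smith normal form yields diagonal entries (1,1,1,1,1,1,1,1).

The boundary map ∂_2: C_2 → C_1 maps a triangle to the signed sum of its edges. For instance
  ∂[4,5,7] = [5,7] − [4,7] + [4,5],
  ∂[0,1,3] = [1,3] − [0,3] + [0,1].
This gives a 27×18 integer matrix of rank 18; reducing to Smith normal form yields diagonal entries (1,1,1,1,1,1,1,1,1,1,1,1,1,1,1,1,1,2).

Now H_k = ker ∂_k / im ∂_{k+1}, so:

  H_0: rank C_0 − rank ∂_1 = 9 − 8 = 1, and the invariant factors of ∂_1 are all 1, so H_0 = Z.
  H_1: rank ker ∂_1 − rank ∂_2 = (27 − 8) − 18 = 1, and ∂_2 has invariant factor 2 > 1, so H_1 = Z ⊕ Z/2.
  H_2: rank ker ∂_2 − rank ∂_3 = (18 − 18) − 0 = 0, and there is no ∂_3, so H_2 = 0.

H_0 = Z,  H_1 = Z ⊕ Z/2,  H_2 = 0.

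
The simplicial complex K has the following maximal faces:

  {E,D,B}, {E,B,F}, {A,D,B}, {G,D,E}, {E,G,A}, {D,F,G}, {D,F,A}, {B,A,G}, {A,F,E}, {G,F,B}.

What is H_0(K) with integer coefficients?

H_0 = Z.

K has 6 vertices, 15 edges, 10 triangles.
rank ∂_0 = 0, rank ∂_1 = 5 ⇒ b_0 = 6 − 0 − 5 = 1; all invariant factors of ∂_1 are 1 so no torsion. So H_0 ≅ Z.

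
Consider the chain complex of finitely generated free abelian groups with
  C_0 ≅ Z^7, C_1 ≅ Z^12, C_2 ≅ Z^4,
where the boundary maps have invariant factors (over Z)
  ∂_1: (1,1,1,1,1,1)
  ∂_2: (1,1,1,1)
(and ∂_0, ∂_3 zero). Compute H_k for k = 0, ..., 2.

H_0 ≅ Z,  H_1 ≅ Z^2,  H_2 = 0.

H_0: b_0 = 7 − 0 − 6 = 1; torsion from ∂_1 factors > 1: none. So H_0 ≅ Z.
H_1: b_1 = 12 − 6 − 4 = 2; torsion from ∂_2 factors > 1: none. So H_1 ≅ Z^2.
H_2: b_2 = 4 − 4 − 0 = 0; torsion from ∂_3 factors > 1: none. So H_2 ≅ 0.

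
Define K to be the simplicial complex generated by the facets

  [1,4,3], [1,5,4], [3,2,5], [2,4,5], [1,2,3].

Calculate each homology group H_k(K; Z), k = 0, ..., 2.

H_0 ≅ Z,  H_1 ≅ Z,  H_2 = 0.

Order the vertices as 1 < 2 < 3 < 4 < 5. Listing each simplex with vertices in this order, K has dimension 2 with simplices:

  0-simplices (5): [1], [2], [3], [4], [5]
  1-simplices (10): [1,2], [1,3], [1,4], [1,5], [2,3], [2,4], [2,5], [3,4], [3,5], [4,5]
  2-simplices (5): [1,2,3], [1,3,4], [1,4,5], [2,3,5], [2,4,5]

so the chain groups are C_0 ≅ Z^5, C_1 ≅ Z^10, C_2 ≅ Z^5.

∂_1: C_1 → C_0 sends each edge [p,q] (with p < q) to q − p. For instance
  ∂[2,3] = [3] − [2].
This gives a 5×10 integer matrix of rank 4; reducing to Smith normal form yields diagonal entries (1,1,1,1).

∂_2: C_2 → C_1 maps a triangle to the signed sum of its edges. For instance
  ∂[1,2,3] = [2,3] − [1,3] + [1,2],
  ∂[1,3,4] = [3,4] − [1,4] + [1,3].
The resulting 10×5 matrix has rank 5, and its Smith normal form has invariant factors (1,1,1,1,1).

Computing H_k = (kernel of ∂_k) / (image of ∂_{k+1}):

  H_0: rank C_0 − rank ∂_1 = 5 − 4 = 1, and the invariant factors of ∂_1 are all 1, so H_0 ≅ Z.
  H_1: rank ker ∂_1 − rank ∂_2 = (10 − 4) − 5 = 1, and the invariant factors of ∂_2 are all 1, so H_1 ≅ Z.
  H_2: rank ker ∂_2 − rank ∂_3 = (5 − 5) − 0 = 0, and there is no ∂_3, so H_2 ≅ 0.

As a check, the Euler characteristic is 5 − 10 + 5 = 0, which agrees with 1 − 1 + 0 = 0.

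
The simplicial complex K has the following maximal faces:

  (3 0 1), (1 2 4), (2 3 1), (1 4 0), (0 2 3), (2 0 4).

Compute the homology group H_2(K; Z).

H_2 = Z.

K has 5 vertices, 9 edges, 6 triangles.
rank ∂_2 = 5, rank ∂_3 = 0 ⇒ b_2 = 6 − 5 − 0 = 1. So H_2 ≅ Z.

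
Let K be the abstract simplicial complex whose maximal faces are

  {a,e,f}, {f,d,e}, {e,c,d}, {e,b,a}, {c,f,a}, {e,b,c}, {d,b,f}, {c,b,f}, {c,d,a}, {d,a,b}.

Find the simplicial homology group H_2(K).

H_2 = 0.

Order the vertices as a < b < c < d < e < f. Listing each simplex with vertices in this order, K has dimension 2 with simplices:

  0-simplices (6): a, b, c, d, e, f
  1-simplices (15): ab, ac, ad, ae, af, bc, bd, be, bf, cd, ce, cf, de, df, ef
  2-simplices (10): abd, abe, acd, acf, aef, bce, bcf, bdf, cde, def

giving chain groups C_0 ≅ Z^6, C_1 ≅ Z^15, C_2 ≅ Z^10.

The boundary map ∂_1: C_1 → C_0 sends each edge [p,q] (with p < q) to q − p. For instance
  ∂cd = d − c.
As a 6×15 matrix over Z this has rank 5, with invariant factors (1,1,1,1,1).

∂_2: C_2 → C_1 maps a triangle to the signed sum of its edges. For instance
  ∂def = ef − df + de,
  ∂bcf = cf − bf + bc.
As a 15×10 matrix over Z this has rank 10, with invariant factors (1,1,1,1,1,1,1,1,1,2).

Reading off H_k = ker ∂_k / im ∂_{k+1}:

  H_2: rank ker ∂_2 − rank ∂_3 = (10 − 10) − 0 = 0, and there is no ∂_3, so H_2 = 0.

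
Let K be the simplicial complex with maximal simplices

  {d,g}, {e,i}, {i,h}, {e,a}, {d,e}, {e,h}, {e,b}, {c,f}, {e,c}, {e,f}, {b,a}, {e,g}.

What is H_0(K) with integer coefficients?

H_0 = Z.

Fix the vertex order a < b < c < d < e < f < g < h < i and write every simplex with vertices in increasing order. Then dim K = 1 and the simplices of K are:

  0-simplices (9): a, b, c, d, e, f, g, h, i
  1-simplices (12): ab, ae, be, ce, cf, de, dg, ef, eg, eh, ei, hi

Hence C_0 ≅ Z^9, C_1 ≅ Z^12.

∂_1: C_1 → C_0 is given by ∂[p,q] = [q] − [p]. For instance
  ∂be = e − b.
As a 9×12 matrix over Z this has rank 8, with invariant factors (1,1,1,1,1,1,1,1).

Computing H_k = (kernel of ∂_k) / (image of ∂_{k+1}):

  H_0: rank C_0 − rank ∂_1 = 9 − 8 = 1, and the invariant factors of ∂_1 are all 1, so H_0 ≅ Z.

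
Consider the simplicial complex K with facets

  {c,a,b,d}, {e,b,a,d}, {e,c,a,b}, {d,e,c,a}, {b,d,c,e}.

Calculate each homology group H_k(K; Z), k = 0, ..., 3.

Order the vertices as a < b < c < d < e. Listing each simplex with vertices in this order, K has dimension 3 with simplices:

  0-simplices (5): a, b, c, d, e
  1-simplices (10): ab, ac, ad, ae, bc, bd, be, cd, ce, de
  2-simplices (10): abc, abd, abe, acd, ace, ade, bcd, bce, bde, cde
  3-simplices (5): abcd, abce, abde, acde, bcde

so the chain groups are C_0 ≅ Z^5, C_1 ≅ Z^10, C_2 ≅ Z^10, C_3 ≅ Z^5.

∂_1: C_1 → C_0 maps an edge to its endpoints' difference, ∂[p,q] = q − p. For instance
  ∂be = e − b.
As a 5×10 matrix over Z this has rank 4, with invariant factors (1,1,1,1).

Boundary ∂_2: C_2 → C_1 maps a triangle to the signed sum of its edges. For instance
  ∂abc = bc − ac + ab,
  ∂cde = de − ce + cd.
The 10×10 boundary matrix has rank 6 and Smith normal form diag(1,1,1,1,1,1).

Boundary ∂_3: C_3 → C_2 sends each 3-simplex σ to the alternating sum Σ_i (−1)^i (σ with its i-th vertex removed). For instance
  ∂acde = cde − ade + ace − acd,
  ∂abcd = bcd − acd + abd − abc.
As a 10×5 matrix over Z this has rank 4, with invariant factors (1,1,1,1).

Now H_k = ker ∂_k / im ∂_{k+1}, so:

  H_0: rank C_0 − rank ∂_1 = 5 − 4 = 1, and the invariant factors of ∂_1 are all 1, so H_0 = Z.
  H_1: rank ker ∂_1 − rank ∂_2 = (10 − 4) − 6 = 0, and the invariant factors of ∂_2 are all 1, so H_1 = 0.
  H_2: rank ker ∂_2 − rank ∂_3 = (10 − 6) − 4 = 0, and the invariant factors of ∂_3 are all 1, so H_2 = 0.
  H_3: rank ker ∂_3 − rank ∂_4 = (5 − 4) − 0 = 1, and there is no ∂_4, so H_3 = Z.

(K is a triangulation of the 3-sphere S^3.)

H_0 ≅ Z,  H_1 = 0,  H_2 = 0,  H_3 ≅ Z.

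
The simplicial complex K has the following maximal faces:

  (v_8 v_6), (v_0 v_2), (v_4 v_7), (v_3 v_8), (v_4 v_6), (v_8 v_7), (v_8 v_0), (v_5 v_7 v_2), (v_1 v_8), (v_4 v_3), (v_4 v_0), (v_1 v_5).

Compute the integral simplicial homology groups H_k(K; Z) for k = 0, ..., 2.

H_0 ≅ Z,  H_1 ≅ Z^5,  H_2 = 0.

We work with the vertex ordering v_0 < v_1 < v_2 < v_3 < v_4 < v_5 < v_6 < v_7 < v_8. The simplices of K, each written with vertices in increasing order, are:

  0-simplices (9): [v_0], [v_1], [v_2], [v_3], [v_4], [v_5], [v_6], [v_7], [v_8]
  1-simplices (14): [v_0,v_2], [v_0,v_4], [v_0,v_8], [v_1,v_5], [v_1,v_8], [v_2,v_5], [v_2,v_7], [v_3,v_4], [v_3,v_8], [v_4,v_6], [v_4,v_7], [v_5,v_7], [v_6,v_8], [v_7,v_8]
  2-simplices (1): [v_2,v_5,v_7]

so the chain groups are C_0 ≅ Z^9, C_1 ≅ Z^14, C_2 ≅ Z^1.

Boundary ∂_1: C_1 → C_0 sends each edge [p,q] (with p < q) to q − p.
The 9×14 boundary matrix has rank 8 and Smith normal form diag(1,1,1,1,1,1,1,1).

Boundary ∂_2: C_2 → C_1 sends each 2-simplex [p,q,r] to [q,r] − [p,r] + [p,q]. For instance
  ∂[v_2,v_5,v_7] = [v_5,v_7] − [v_2,v_7] + [v_2,v_5].
This gives a 14×1 integer matrix of rank 1; reducing to Smith normal form yields diagonal entries (1).

Reading off H_k = ker ∂_k / im ∂_{k+1}:

  H_0: rank C_0 − rank ∂_1 = 9 − 8 = 1, and the invariant factors of ∂_1 are all 1, so H_0 ≅ Z.
  H_1: rank ker ∂_1 − rank ∂_2 = (14 − 8) − 1 = 5, and the invariant factors of ∂_2 are all 1, so H_1 ≅ Z^5.
  H_2: rank ker ∂_2 − rank ∂_3 = (1 − 1) − 0 = 0, and there is no ∂_3, so H_2 ≅ 0.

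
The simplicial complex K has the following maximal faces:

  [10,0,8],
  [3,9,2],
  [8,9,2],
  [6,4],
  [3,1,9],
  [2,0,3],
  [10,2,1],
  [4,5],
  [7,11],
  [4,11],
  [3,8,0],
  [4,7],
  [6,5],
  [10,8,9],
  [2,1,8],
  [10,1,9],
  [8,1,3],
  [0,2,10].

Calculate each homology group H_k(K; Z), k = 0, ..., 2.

H_0 ≅ Z^2,  H_1 ≅ Z^2 ⊕ Z/2,  H_2 = 0.

Fix the vertex order 0 < 1 < 2 < 3 < 4 < 5 < 6 < 7 < 8 < 9 < 10 < 11 and write every simplex with vertices in increasing order. Then dim K = 2 and the simplices of K are:

  0-simplices (12): [0], [1], [2], [3], [4], [5], [6], [7], [8], [9], [10], [11]
  1-simplices (24): (24 of them)
  2-simplices (12): [0,2,3], [0,2,10], [0,3,8], [0,8,10], [1,2,8], [1,2,10], [1,3,8], [1,3,9], [1,9,10], [2,3,9], [2,8,9], [8,9,10]

Hence C_0 ≅ Z^12, C_1 ≅ Z^24, C_2 ≅ Z^12.

The boundary map ∂_1: C_1 → C_0 maps an edge to its endpoints' difference, ∂[p,q] = q − p. For instance
  ∂[4,11] = [11] − [4].
The resulting 12×24 matrix has rank 10, and its Smith normal form has invariant factors (1,1,1,1,1,1,1,1,1,1).

Boundary ∂_2: C_2 → C_1 maps a triangle to the signed sum of its edges. For instance
  ∂[1,2,8] = [2,8] − [1,8] + [1,2],
  ∂[1,9,10] = [9,10] − [1,10] + [1,9].
The 24×12 boundary matrix has rank 12 and Smith normal form diag(1,1,1,1,1,1,1,1,1,1,1,2).

Now H_k = ker ∂_k / im ∂_{k+1}, so:

  H_0: rank C_0 − rank ∂_1 = 12 − 10 = 2, and the invariant factors of ∂_1 are all 1, so H_0 = Z^2.
  H_1: rank ker ∂_1 − rank ∂_2 = (24 − 10) − 12 = 2, and ∂_2 has invariant factor 2 > 1, so H_1 = Z^2 ⊕ Z/2.
  H_2: rank ker ∂_2 − rank ∂_3 = (12 − 12) − 0 = 0, and there is no ∂_3, so H_2 = 0.

As a check, the Euler characteristic is 12 − 24 + 12 = 0, which agrees with 2 − 2 + 0 = 0.
(K is a triangulation of the disjoint union of a wedge of 2 circles and the real projective plane RP^2.)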